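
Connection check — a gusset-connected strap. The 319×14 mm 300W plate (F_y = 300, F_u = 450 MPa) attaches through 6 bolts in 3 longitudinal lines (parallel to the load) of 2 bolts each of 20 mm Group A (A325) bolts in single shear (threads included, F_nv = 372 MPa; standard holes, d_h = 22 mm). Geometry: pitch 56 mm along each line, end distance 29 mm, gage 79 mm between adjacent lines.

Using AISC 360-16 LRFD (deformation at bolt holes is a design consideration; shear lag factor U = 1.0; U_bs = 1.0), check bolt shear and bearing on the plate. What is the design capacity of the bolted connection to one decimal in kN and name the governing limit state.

525.9 kN (bolt shear governs)

Bolt shear: A_b = π(20)²/4 = 314.16 mm². φR_n = 0.75 × 372 × 314.16 × 6 × 1 = 525.9 kN.
Bearing (14 mm plate, F_u = 450 MPa): end bolts L_c = 29 − 22/2 = 18, R_n = min(1.2×18×14×450, 2.4×20×14×450) = 136.08 kN/bolt; interior L_c = 56 − 22 = 34, R_n = 257.04 kN/bolt. φR_n = 0.75 × (3×136.08 + 3×257.04) = 884.5 kN.
Governing: min(525.9, 884.5) = 525.9 kN → bolt shear.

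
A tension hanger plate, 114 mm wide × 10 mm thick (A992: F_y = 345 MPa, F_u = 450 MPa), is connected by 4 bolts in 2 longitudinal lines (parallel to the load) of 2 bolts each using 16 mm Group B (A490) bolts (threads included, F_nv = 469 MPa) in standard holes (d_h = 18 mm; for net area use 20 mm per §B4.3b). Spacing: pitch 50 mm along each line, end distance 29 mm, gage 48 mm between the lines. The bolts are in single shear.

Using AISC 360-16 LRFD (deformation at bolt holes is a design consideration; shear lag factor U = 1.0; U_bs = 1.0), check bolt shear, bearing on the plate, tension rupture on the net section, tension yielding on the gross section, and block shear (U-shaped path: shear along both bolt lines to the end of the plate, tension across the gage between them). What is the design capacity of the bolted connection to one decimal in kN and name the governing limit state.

Bolt shear: A_b = π(16)²/4 = 201.06 mm². φR_n = 0.75 × 469 × 201.06 × 4 × 1 = 282.9 kN.
Bearing (10 mm plate, F_u = 450 MPa): end bolts L_c = 29 − 18/2 = 20, R_n = min(1.2×20×10×450, 2.4×16×10×450) = 108 kN/bolt; interior L_c = 50 − 18 = 32, R_n = 172.8 kN/bolt. φR_n = 0.75 × (2×108 + 2×172.8) = 421.2 kN.
Tension rupture (net): A_n = (114 − 2×20)×10 = 740 mm² (U = 1.0, A_e = A_n). φR_n = 0.75 × 450 × 740 = 249.8 kN.
Tension yield (gross): A_g = 114×10 = 1140 mm². φR_n = 0.90 × 345 × 1140 = 354.0 kN.
Block shear: shear path 2×[29+1×50] = 2×79 mm, A_gv = 1580, A_nv = 2×(79 − 1.5×20)×10 = 980 mm²; tension across gage: (48 − 1×20)×10 = 280 mm². R_n = min(0.6×450×980, 0.6×345×1580) + 1.0×450×280 = min(264.6, 327.06) + 126 = 390.6 kN. φR_n = 0.75 × 390.6 = 293.0 kN.
Governing: min(282.9, 421.2, 249.8, 354.0, 293.0) = 249.8 kN → net-section rupture.

249.8 kN (net-section rupture governs)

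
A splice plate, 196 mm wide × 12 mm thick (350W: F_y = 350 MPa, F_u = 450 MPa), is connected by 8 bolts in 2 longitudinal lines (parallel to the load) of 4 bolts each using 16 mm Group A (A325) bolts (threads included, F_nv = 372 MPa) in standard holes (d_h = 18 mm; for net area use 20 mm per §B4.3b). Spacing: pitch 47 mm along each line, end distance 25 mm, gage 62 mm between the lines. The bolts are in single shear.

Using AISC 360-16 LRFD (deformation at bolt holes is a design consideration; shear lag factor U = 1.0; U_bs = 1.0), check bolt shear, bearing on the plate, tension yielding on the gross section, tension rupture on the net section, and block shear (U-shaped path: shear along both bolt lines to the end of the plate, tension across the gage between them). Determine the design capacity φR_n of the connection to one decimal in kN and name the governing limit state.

448.8 kN (bolt shear governs)

Bolt shear: A_b = π(16)²/4 = 201.06 mm². φR_n = 0.75 × 372 × 201.06 × 8 × 1 = 448.8 kN.
Bearing (12 mm plate, F_u = 450 MPa): end bolts L_c = 25 − 18/2 = 16, R_n = min(1.2×16×12×450, 2.4×16×12×450) = 103.68 kN/bolt; interior L_c = 47 − 18 = 29, R_n = 187.92 kN/bolt. φR_n = 0.75 × (2×103.68 + 6×187.92) = 1001.2 kN.
Tension yield (gross): A_g = 196×12 = 2352 mm². φR_n = 0.90 × 350 × 2352 = 740.9 kN.
Tension rupture (net): A_n = (196 − 2×20)×12 = 1872 mm² (U = 1.0, A_e = A_n). φR_n = 0.75 × 450 × 1872 = 631.8 kN.
Block shear: shear path 2×[25+3×47] = 2×166 mm, A_gv = 3984, A_nv = 2×(166 − 3.5×20)×12 = 2304 mm²; tension across gage: (62 − 1×20)×12 = 504 mm². R_n = min(0.6×450×2304, 0.6×350×3984) + 1.0×450×504 = min(622.08, 836.64) + 226.8 = 848.88 kN. φR_n = 0.75 × 848.88 = 636.7 kN.
Governing: min(448.8, 1001.2, 740.9, 631.8, 636.7) = 448.8 kN → bolt shear.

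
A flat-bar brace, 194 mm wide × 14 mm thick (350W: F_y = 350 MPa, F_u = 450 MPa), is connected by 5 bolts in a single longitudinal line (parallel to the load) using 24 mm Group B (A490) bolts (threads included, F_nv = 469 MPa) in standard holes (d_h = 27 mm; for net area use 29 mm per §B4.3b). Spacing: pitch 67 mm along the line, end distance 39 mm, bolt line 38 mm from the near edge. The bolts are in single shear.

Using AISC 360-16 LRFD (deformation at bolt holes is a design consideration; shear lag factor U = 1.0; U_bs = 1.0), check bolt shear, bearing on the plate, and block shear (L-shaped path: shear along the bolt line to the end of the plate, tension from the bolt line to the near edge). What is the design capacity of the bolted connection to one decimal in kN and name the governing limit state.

611.4 kN (block shear governs)

Bolt shear: A_b = π(24)²/4 = 452.39 mm². φR_n = 0.75 × 469 × 452.39 × 5 × 1 = 795.6 kN.
Bearing (14 mm plate, F_u = 450 MPa): end bolts L_c = 39 − 27/2 = 25.5, R_n = min(1.2×25.5×14×450, 2.4×24×14×450) = 192.78 kN/bolt; interior L_c = 67 − 27 = 40, R_n = 302.4 kN/bolt. φR_n = 0.75 × (1×192.78 + 4×302.4) = 1051.8 kN.
Block shear: shear path 1×[39+4×67] = 1×307 mm, A_gv = 4298, A_nv = 1×(307 − 4.5×29)×14 = 2471 mm²; tension to near edge: (38 − 0.5×29)×14 = 329 mm². R_n = min(0.6×450×2471, 0.6×350×4298) + 1.0×450×329 = min(667.17, 902.58) + 148.05 = 815.22 kN. φR_n = 0.75 × 815.22 = 611.4 kN.
Governing: min(795.6, 1051.8, 611.4) = 611.4 kN → block shear.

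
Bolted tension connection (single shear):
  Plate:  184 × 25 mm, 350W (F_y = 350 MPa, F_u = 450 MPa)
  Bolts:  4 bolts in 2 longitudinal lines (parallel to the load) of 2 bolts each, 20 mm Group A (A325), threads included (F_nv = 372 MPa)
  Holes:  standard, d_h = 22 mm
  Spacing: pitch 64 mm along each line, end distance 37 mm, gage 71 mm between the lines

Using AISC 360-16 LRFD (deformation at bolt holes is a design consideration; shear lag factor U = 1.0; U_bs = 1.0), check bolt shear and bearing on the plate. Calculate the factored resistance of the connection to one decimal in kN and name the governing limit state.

350.6 kN (bolt shear governs)

Bolt shear: A_b = π(20)²/4 = 314.16 mm². φR_n = 0.75 × 372 × 314.16 × 4 × 1 = 350.6 kN.
Bearing (25 mm plate, F_u = 450 MPa): end bolts L_c = 37 − 22/2 = 26, R_n = min(1.2×26×25×450, 2.4×20×25×450) = 351 kN/bolt; interior L_c = 64 − 22 = 42, R_n = 540 kN/bolt. φR_n = 0.75 × (2×351 + 2×540) = 1336.5 kN.
Governing: min(350.6, 1336.5) = 350.6 kN → bolt shear.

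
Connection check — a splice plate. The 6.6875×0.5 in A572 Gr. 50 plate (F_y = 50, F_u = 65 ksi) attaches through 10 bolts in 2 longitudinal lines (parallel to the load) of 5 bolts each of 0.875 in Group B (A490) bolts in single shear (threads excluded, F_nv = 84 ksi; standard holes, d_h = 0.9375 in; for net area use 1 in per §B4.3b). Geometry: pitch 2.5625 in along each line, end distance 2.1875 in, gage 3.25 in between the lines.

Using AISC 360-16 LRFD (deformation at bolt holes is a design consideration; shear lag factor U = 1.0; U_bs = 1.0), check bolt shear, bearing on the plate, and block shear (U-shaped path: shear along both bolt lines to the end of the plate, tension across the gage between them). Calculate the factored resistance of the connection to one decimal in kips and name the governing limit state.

287.0 kips (block shear governs)

Bolt shear: A_b = π(0.875)²/4 = 0.60132 in². φR_n = 0.75 × 84 × 0.60132 × 10 × 1 = 378.8 kips.
Bearing (0.5 in plate, F_u = 65 ksi): end bolts L_c = 2.1875 − 0.9375/2 = 1.71875, R_n = min(1.2×1.71875×0.5×65, 2.4×0.875×0.5×65) = 67.031 kips/bolt; interior L_c = 2.5625 − 0.9375 = 1.625, R_n = 63.375 kips/bolt. φR_n = 0.75 × (2×67.031 + 8×63.375) = 480.8 kips.
Block shear: shear path 2×[2.1875+4×2.5625] = 2×12.4375 in, A_gv = 12.438, A_nv = 2×(12.4375 − 4.5×1)×0.5 = 7.9375 in²; tension across gage: (3.25 − 1×1)×0.5 = 1.125 in². R_n = min(0.6×65×7.9375, 0.6×50×12.438) + 1.0×65×1.125 = min(309.56, 373.14) + 73.125 = 382.69 kips. φR_n = 0.75 × 382.69 = 287.0 kips.
Governing: min(378.8, 480.8, 287.0) = 287.0 kips → block shear.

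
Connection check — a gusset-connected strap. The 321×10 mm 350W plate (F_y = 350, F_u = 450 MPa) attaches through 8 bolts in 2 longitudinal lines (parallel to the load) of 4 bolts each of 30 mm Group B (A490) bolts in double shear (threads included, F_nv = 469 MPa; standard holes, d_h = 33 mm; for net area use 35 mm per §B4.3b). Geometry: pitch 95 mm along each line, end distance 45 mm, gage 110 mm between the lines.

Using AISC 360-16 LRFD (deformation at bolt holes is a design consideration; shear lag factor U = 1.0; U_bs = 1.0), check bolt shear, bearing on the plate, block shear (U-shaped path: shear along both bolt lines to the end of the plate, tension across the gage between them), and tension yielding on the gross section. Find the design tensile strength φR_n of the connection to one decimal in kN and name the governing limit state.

1011.2 kN (gross-section yield governs)

Bolt shear: A_b = π(30)²/4 = 706.86 mm². φR_n = 0.75 × 469 × 706.86 × 8 × 2 = 3978.2 kN.
Bearing (10 mm plate, F_u = 450 MPa): end bolts L_c = 45 − 33/2 = 28.5, R_n = min(1.2×28.5×10×450, 2.4×30×10×450) = 153.9 kN/bolt; interior L_c = 95 − 33 = 62, R_n = 324 kN/bolt. φR_n = 0.75 × (2×153.9 + 6×324) = 1688.9 kN.
Block shear: shear path 2×[45+3×95] = 2×330 mm, A_gv = 6600, A_nv = 2×(330 − 3.5×35)×10 = 4150 mm²; tension across gage: (110 − 1×35)×10 = 750 mm². R_n = min(0.6×450×4150, 0.6×350×6600) + 1.0×450×750 = min(1120.5, 1386) + 337.5 = 1458 kN. φR_n = 0.75 × 1458 = 1093.5 kN.
Tension yield (gross): A_g = 321×10 = 3210 mm². φR_n = 0.90 × 350 × 3210 = 1011.2 kN.
Governing: min(3978.2, 1688.9, 1093.5, 1011.2) = 1011.2 kN → gross-section yield.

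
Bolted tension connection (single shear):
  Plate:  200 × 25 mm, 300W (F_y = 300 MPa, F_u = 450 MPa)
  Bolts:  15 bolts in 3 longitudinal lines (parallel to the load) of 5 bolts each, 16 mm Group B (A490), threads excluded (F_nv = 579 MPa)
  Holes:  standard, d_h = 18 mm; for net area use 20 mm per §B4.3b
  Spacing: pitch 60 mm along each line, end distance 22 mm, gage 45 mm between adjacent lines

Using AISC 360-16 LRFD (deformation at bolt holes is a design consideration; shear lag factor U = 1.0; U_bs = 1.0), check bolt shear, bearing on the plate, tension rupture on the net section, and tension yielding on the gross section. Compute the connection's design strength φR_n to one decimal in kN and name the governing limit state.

1181.3 kN (net-section rupture governs)

Bolt shear: A_b = π(16)²/4 = 201.06 mm². φR_n = 0.75 × 579 × 201.06 × 15 × 1 = 1309.7 kN.
Bearing (25 mm plate, F_u = 450 MPa): end bolts L_c = 22 − 18/2 = 13, R_n = min(1.2×13×25×450, 2.4×16×25×450) = 175.5 kN/bolt; interior L_c = 60 − 18 = 42, R_n = 432 kN/bolt. φR_n = 0.75 × (3×175.5 + 12×432) = 4282.9 kN.
Tension rupture (net): A_n = (200 − 3×20)×25 = 3500 mm² (U = 1.0, A_e = A_n). φR_n = 0.75 × 450 × 3500 = 1181.3 kN.
Tension yield (gross): A_g = 200×25 = 5000 mm². φR_n = 0.90 × 300 × 5000 = 1350.0 kN.
Governing: min(1309.7, 4282.9, 1181.3, 1350.0) = 1181.3 kN → net-section rupture.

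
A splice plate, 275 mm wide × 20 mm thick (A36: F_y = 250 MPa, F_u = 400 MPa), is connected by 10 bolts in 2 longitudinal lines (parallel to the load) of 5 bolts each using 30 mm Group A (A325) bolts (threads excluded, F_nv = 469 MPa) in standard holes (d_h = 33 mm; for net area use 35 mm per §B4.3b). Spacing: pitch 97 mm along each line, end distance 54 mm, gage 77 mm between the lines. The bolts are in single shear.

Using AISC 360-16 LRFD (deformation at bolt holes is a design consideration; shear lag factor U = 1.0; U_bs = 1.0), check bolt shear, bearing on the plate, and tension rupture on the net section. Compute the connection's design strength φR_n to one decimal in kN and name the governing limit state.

1230.0 kN (net-section rupture governs)

Bolt shear: A_b = π(30)²/4 = 706.86 mm². φR_n = 0.75 × 469 × 706.86 × 10 × 1 = 2486.4 kN.
Bearing (20 mm plate, F_u = 400 MPa): end bolts L_c = 54 − 33/2 = 37.5, R_n = min(1.2×37.5×20×400, 2.4×30×20×400) = 360 kN/bolt; interior L_c = 97 − 33 = 64, R_n = 576 kN/bolt. φR_n = 0.75 × (2×360 + 8×576) = 3996.0 kN.
Tension rupture (net): A_n = (275 − 2×35)×20 = 4100 mm² (U = 1.0, A_e = A_n). φR_n = 0.75 × 400 × 4100 = 1230.0 kN.
Governing: min(2486.4, 3996.0, 1230.0) = 1230.0 kN → net-section rupture.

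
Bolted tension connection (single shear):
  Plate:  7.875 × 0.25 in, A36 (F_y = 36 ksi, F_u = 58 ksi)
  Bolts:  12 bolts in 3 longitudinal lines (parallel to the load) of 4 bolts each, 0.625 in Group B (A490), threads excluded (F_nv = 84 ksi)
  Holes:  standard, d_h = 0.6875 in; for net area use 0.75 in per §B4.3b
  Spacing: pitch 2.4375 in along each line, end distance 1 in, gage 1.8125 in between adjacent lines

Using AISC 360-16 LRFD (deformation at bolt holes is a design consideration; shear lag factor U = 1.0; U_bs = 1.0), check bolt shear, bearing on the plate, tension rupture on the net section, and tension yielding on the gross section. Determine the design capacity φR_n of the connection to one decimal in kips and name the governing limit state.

Bolt shear: A_b = π(0.625)²/4 = 0.3068 in². φR_n = 0.75 × 84 × 0.3068 × 12 × 1 = 231.9 kips.
Bearing (0.25 in plate, F_u = 58 ksi): end bolts L_c = 1 − 0.6875/2 = 0.65625, R_n = min(1.2×0.65625×0.25×58, 2.4×0.625×0.25×58) = 11.419 kips/bolt; interior L_c = 2.4375 − 0.6875 = 1.75, R_n = 21.75 kips/bolt. φR_n = 0.75 × (3×11.419 + 9×21.75) = 172.5 kips.
Tension rupture (net): A_n = (7.875 − 3×0.75)×0.25 = 1.4063 in² (U = 1.0, A_e = A_n). φR_n = 0.75 × 58 × 1.4063 = 61.2 kips.
Tension yield (gross): A_g = 7.875×0.25 = 1.9688 in². φR_n = 0.90 × 36 × 1.9688 = 63.8 kips.
Governing: min(231.9, 172.5, 61.2, 63.8) = 61.2 kips → net-section rupture.

61.2 kips (net-section rupture governs)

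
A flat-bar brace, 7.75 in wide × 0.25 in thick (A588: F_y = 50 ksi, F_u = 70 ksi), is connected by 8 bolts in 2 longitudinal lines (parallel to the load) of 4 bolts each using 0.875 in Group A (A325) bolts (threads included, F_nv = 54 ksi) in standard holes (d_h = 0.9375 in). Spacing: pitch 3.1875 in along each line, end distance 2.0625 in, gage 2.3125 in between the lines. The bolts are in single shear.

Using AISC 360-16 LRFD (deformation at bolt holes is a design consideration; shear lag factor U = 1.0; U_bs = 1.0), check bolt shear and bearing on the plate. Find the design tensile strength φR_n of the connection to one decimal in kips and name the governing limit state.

194.8 kips (bolt shear governs)

Bolt shear: A_b = π(0.875)²/4 = 0.60132 in². φR_n = 0.75 × 54 × 0.60132 × 8 × 1 = 194.8 kips.
Bearing (0.25 in plate, F_u = 70 ksi): end bolts L_c = 2.0625 − 0.9375/2 = 1.59375, R_n = min(1.2×1.59375×0.25×70, 2.4×0.875×0.25×70) = 33.469 kips/bolt; interior L_c = 3.1875 − 0.9375 = 2.25, R_n = 36.75 kips/bolt. φR_n = 0.75 × (2×33.469 + 6×36.75) = 215.6 kips.
Governing: min(194.8, 215.6) = 194.8 kips → bolt shear.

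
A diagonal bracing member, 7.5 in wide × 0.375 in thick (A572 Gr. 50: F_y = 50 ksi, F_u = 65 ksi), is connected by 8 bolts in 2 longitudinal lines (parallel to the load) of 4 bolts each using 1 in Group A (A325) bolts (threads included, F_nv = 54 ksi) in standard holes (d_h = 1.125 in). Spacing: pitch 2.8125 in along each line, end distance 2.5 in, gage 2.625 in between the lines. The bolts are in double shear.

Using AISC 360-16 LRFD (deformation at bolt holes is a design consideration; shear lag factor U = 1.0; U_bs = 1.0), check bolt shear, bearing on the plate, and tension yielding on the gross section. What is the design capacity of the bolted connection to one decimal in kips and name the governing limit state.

126.6 kips (gross-section yield governs)

Bolt shear: A_b = π(1)²/4 = 0.7854 in². φR_n = 0.75 × 54 × 0.7854 × 8 × 2 = 508.9 kips.
Bearing (0.375 in plate, F_u = 65 ksi): end bolts L_c = 2.5 − 1.125/2 = 1.9375, R_n = min(1.2×1.9375×0.375×65, 2.4×1×0.375×65) = 56.672 kips/bolt; interior L_c = 2.8125 − 1.125 = 1.6875, R_n = 49.359 kips/bolt. φR_n = 0.75 × (2×56.672 + 6×49.359) = 307.1 kips.
Tension yield (gross): A_g = 7.5×0.375 = 2.8125 in². φR_n = 0.90 × 50 × 2.8125 = 126.6 kips.
Governing: min(508.9, 307.1, 126.6) = 126.6 kips → gross-section yield.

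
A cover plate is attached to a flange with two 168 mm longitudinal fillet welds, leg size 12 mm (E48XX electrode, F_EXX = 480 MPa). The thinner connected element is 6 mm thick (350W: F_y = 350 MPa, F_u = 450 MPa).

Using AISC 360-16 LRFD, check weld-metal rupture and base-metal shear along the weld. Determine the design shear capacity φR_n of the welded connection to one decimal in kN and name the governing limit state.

Weld metal: throat = 0.707×12 = 8.484 mm, L = 2×168 = 336 mm. φR_n = 0.75 × 0.6 × 480 × 8.484 × 336 = 615.7 kN.
Base metal shear (6 mm plate): yield φR_n = 1.0×0.6×350×6×336 = 423.4 kN; rupture φR_n = 0.75×0.6×450×6×336 = 408.2 kN; take 408.2 kN (rupture).
Governing: min(615.7, 408.2) = 408.2 kN → base-metal shear.

408.2 kN (base-metal shear governs)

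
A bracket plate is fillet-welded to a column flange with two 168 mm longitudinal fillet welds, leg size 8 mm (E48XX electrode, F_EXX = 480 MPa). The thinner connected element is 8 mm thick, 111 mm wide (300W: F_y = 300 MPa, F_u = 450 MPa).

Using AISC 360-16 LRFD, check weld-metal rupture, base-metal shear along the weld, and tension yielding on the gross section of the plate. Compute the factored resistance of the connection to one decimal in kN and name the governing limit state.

239.8 kN (gross-section yield governs)

Weld metal: throat = 0.707×8 = 5.656 mm, L = 2×168 = 336 mm. φR_n = 0.75 × 0.6 × 480 × 5.656 × 336 = 410.5 kN.
Base metal shear (8 mm plate): yield φR_n = 1.0×0.6×300×8×336 = 483.8 kN; rupture φR_n = 0.75×0.6×450×8×336 = 544.3 kN; take 483.8 kN (yield).
Tension yield (gross): A_g = 111×8 = 888 mm². φR_n = 0.90 × 300 × 888 = 239.8 kN.
Governing: min(410.5, 483.8, 239.8) = 239.8 kN → gross-section yield.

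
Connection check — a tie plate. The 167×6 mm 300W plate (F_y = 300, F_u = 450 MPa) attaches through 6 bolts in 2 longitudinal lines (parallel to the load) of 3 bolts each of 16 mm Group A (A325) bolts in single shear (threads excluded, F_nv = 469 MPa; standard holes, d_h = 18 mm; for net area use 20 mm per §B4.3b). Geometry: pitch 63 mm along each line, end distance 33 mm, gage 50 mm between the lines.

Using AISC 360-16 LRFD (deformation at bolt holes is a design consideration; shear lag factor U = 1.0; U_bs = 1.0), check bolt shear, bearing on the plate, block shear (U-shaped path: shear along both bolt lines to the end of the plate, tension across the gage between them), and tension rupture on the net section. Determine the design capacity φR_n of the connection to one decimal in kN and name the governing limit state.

Bolt shear: A_b = π(16)²/4 = 201.06 mm². φR_n = 0.75 × 469 × 201.06 × 6 × 1 = 424.3 kN.
Bearing (6 mm plate, F_u = 450 MPa): end bolts L_c = 33 − 18/2 = 24, R_n = min(1.2×24×6×450, 2.4×16×6×450) = 77.76 kN/bolt; interior L_c = 63 − 18 = 45, R_n = 103.68 kN/bolt. φR_n = 0.75 × (2×77.76 + 4×103.68) = 427.7 kN.
Block shear: shear path 2×[33+2×63] = 2×159 mm, A_gv = 1908, A_nv = 2×(159 − 2.5×20)×6 = 1308 mm²; tension across gage: (50 − 1×20)×6 = 180 mm². R_n = min(0.6×450×1308, 0.6×300×1908) + 1.0×450×180 = min(353.16, 343.44) + 81 = 424.44 kN. φR_n = 0.75 × 424.44 = 318.3 kN.
Tension rupture (net): A_n = (167 − 2×20)×6 = 762 mm² (U = 1.0, A_e = A_n). φR_n = 0.75 × 450 × 762 = 257.2 kN.
Governing: min(424.3, 427.7, 318.3, 257.2) = 257.2 kN → net-section rupture.

257.2 kN (net-section rupture governs)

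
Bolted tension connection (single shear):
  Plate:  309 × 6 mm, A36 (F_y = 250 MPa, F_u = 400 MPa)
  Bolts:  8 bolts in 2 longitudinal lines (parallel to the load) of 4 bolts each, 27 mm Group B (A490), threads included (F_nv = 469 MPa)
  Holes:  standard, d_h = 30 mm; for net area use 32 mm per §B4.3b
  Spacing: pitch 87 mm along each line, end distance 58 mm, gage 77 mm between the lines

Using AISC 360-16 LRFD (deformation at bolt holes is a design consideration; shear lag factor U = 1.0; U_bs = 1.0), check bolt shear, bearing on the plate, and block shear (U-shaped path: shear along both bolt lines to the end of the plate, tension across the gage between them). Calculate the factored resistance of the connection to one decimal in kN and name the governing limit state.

511.7 kN (block shear governs)

Bolt shear: A_b = π(27)²/4 = 572.56 mm². φR_n = 0.75 × 469 × 572.56 × 8 × 1 = 1611.2 kN.
Bearing (6 mm plate, F_u = 400 MPa): end bolts L_c = 58 − 30/2 = 43, R_n = min(1.2×43×6×400, 2.4×27×6×400) = 123.84 kN/bolt; interior L_c = 87 − 30 = 57, R_n = 155.52 kN/bolt. φR_n = 0.75 × (2×123.84 + 6×155.52) = 885.6 kN.
Block shear: shear path 2×[58+3×87] = 2×319 mm, A_gv = 3828, A_nv = 2×(319 − 3.5×32)×6 = 2484 mm²; tension across gage: (77 − 1×32)×6 = 270 mm². R_n = min(0.6×400×2484, 0.6×250×3828) + 1.0×400×270 = min(596.16, 574.2) + 108 = 682.2 kN. φR_n = 0.75 × 682.2 = 511.7 kN.
Governing: min(1611.2, 885.6, 511.7) = 511.7 kN → block shear.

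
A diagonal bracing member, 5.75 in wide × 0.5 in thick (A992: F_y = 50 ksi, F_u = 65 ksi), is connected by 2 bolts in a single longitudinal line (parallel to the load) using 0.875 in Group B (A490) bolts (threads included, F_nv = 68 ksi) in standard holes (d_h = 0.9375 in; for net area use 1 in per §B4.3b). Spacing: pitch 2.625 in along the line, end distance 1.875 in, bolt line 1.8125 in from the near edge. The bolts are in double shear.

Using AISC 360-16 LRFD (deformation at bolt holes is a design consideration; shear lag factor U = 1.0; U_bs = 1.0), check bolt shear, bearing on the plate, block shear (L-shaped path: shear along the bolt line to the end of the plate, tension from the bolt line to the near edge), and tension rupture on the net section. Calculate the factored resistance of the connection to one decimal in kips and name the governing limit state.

Bolt shear: A_b = π(0.875)²/4 = 0.60132 in². φR_n = 0.75 × 68 × 0.60132 × 2 × 2 = 122.7 kips.
Bearing (0.5 in plate, F_u = 65 ksi): end bolts L_c = 1.875 − 0.9375/2 = 1.40625, R_n = min(1.2×1.40625×0.5×65, 2.4×0.875×0.5×65) = 54.844 kips/bolt; interior L_c = 2.625 − 0.9375 = 1.6875, R_n = 65.813 kips/bolt. φR_n = 0.75 × (1×54.844 + 1×65.813) = 90.5 kips.
Block shear: shear path 1×[1.875+1×2.625] = 1×4.5 in, A_gv = 2.25, A_nv = 1×(4.5 − 1.5×1)×0.5 = 1.5 in²; tension to near edge: (1.8125 − 0.5×1)×0.5 = 0.65625 in². R_n = min(0.6×65×1.5, 0.6×50×2.25) + 1.0×65×0.65625 = min(58.5, 67.5) + 42.656 = 101.16 kips. φR_n = 0.75 × 101.16 = 75.9 kips.
Tension rupture (net): A_n = (5.75 − 1×1)×0.5 = 2.375 in² (U = 1.0, A_e = A_n). φR_n = 0.75 × 65 × 2.375 = 115.8 kips.
Governing: min(122.7, 90.5, 75.9, 115.8) = 75.9 kips → block shear.

75.9 kips (block shear governs)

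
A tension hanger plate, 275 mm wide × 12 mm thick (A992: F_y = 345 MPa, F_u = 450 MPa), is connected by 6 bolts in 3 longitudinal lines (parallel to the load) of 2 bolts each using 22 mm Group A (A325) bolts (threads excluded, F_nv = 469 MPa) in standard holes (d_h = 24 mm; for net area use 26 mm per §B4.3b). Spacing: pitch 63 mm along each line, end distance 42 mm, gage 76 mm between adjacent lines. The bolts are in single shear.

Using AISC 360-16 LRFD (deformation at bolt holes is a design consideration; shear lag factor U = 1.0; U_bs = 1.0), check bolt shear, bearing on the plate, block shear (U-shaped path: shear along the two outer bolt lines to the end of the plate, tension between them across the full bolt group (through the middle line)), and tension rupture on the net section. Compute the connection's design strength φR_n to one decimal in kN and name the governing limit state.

Bolt shear: A_b = π(22)²/4 = 380.13 mm². φR_n = 0.75 × 469 × 380.13 × 6 × 1 = 802.3 kN.
Bearing (12 mm plate, F_u = 450 MPa): end bolts L_c = 42 − 24/2 = 30, R_n = min(1.2×30×12×450, 2.4×22×12×450) = 194.4 kN/bolt; interior L_c = 63 − 24 = 39, R_n = 252.72 kN/bolt. φR_n = 0.75 × (3×194.4 + 3×252.72) = 1006.0 kN.
Block shear: shear path 2×[42+1×63] = 2×105 mm, A_gv = 2520, A_nv = 2×(105 − 1.5×26)×12 = 1584 mm²; tension across gage: (152 − 2×26)×12 = 1200 mm². R_n = min(0.6×450×1584, 0.6×345×2520) + 1.0×450×1200 = min(427.68, 521.64) + 540 = 967.68 kN. φR_n = 0.75 × 967.68 = 725.8 kN.
Tension rupture (net): A_n = (275 − 3×26)×12 = 2364 mm² (U = 1.0, A_e = A_n). φR_n = 0.75 × 450 × 2364 = 797.9 kN.
Governing: min(802.3, 1006.0, 725.8, 797.9) = 725.8 kN → block shear.

725.8 kN (block shear governs)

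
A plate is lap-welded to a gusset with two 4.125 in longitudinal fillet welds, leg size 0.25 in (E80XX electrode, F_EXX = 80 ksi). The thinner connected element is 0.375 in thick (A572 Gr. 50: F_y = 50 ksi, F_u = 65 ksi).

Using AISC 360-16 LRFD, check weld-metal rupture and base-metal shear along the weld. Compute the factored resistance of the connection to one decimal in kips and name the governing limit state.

Weld metal: throat = 0.707×0.25 = 0.17675 in, L = 2×4.125 = 8.25 in. φR_n = 0.75 × 0.6 × 80 × 0.17675 × 8.25 = 52.5 kips.
Base metal shear (0.375 in plate): yield φR_n = 1.0×0.6×50×0.375×8.25 = 92.8 kips; rupture φR_n = 0.75×0.6×65×0.375×8.25 = 90.5 kips; take 90.5 kips (rupture).
Governing: min(52.5, 90.5) = 52.5 kips → weld metal.

52.5 kips (weld metal governs)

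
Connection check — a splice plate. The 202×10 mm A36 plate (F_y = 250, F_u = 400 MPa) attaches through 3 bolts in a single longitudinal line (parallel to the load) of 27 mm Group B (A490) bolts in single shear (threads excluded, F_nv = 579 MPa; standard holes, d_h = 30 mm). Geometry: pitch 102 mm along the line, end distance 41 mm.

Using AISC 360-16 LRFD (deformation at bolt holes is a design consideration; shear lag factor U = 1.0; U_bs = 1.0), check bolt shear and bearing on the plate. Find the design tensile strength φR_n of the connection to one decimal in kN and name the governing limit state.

Bolt shear: A_b = π(27)²/4 = 572.56 mm². φR_n = 0.75 × 579 × 572.56 × 3 × 1 = 745.9 kN.
Bearing (10 mm plate, F_u = 400 MPa): end bolts L_c = 41 − 30/2 = 26, R_n = min(1.2×26×10×400, 2.4×27×10×400) = 124.8 kN/bolt; interior L_c = 102 − 30 = 72, R_n = 259.2 kN/bolt. φR_n = 0.75 × (1×124.8 + 2×259.2) = 482.4 kN.
Governing: min(745.9, 482.4) = 482.4 kN → bearing.

482.4 kN (bearing governs)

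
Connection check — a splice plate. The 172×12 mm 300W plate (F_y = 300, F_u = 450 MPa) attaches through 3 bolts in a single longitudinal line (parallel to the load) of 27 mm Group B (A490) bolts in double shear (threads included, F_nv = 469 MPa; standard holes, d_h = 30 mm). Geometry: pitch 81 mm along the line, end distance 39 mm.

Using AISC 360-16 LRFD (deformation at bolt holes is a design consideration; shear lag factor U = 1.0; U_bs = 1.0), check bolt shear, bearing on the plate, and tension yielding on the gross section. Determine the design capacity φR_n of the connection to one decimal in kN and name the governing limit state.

557.3 kN (gross-section yield governs)

Bolt shear: A_b = π(27)²/4 = 572.56 mm². φR_n = 0.75 × 469 × 572.56 × 3 × 2 = 1208.4 kN.
Bearing (12 mm plate, F_u = 450 MPa): end bolts L_c = 39 − 30/2 = 24, R_n = min(1.2×24×12×450, 2.4×27×12×450) = 155.52 kN/bolt; interior L_c = 81 − 30 = 51, R_n = 330.48 kN/bolt. φR_n = 0.75 × (1×155.52 + 2×330.48) = 612.4 kN.
Tension yield (gross): A_g = 172×12 = 2064 mm². φR_n = 0.90 × 300 × 2064 = 557.3 kN.
Governing: min(1208.4, 612.4, 557.3) = 557.3 kN → gross-section yield.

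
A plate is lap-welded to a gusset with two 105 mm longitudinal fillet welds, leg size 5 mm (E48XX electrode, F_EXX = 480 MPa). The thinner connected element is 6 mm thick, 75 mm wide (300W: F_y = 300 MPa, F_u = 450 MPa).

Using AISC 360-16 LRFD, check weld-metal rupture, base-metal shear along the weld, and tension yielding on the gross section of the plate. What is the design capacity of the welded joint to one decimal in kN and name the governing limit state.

121.5 kN (gross-section yield governs)

Weld metal: throat = 0.707×5 = 3.535 mm, L = 2×105 = 210 mm. φR_n = 0.75 × 0.6 × 480 × 3.535 × 210 = 160.3 kN.
Base metal shear (6 mm plate): yield φR_n = 1.0×0.6×300×6×210 = 226.8 kN; rupture φR_n = 0.75×0.6×450×6×210 = 255.2 kN; take 226.8 kN (yield).
Tension yield (gross): A_g = 75×6 = 450 mm². φR_n = 0.90 × 300 × 450 = 121.5 kN.
Governing: min(160.3, 226.8, 121.5) = 121.5 kN → gross-section yield.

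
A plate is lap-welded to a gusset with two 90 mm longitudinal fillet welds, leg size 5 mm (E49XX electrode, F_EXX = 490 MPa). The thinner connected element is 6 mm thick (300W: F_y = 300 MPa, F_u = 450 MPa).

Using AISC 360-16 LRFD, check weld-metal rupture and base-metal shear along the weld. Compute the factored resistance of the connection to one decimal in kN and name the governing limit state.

140.3 kN (weld metal governs)

Weld metal: throat = 0.707×5 = 3.535 mm, L = 2×90 = 180 mm. φR_n = 0.75 × 0.6 × 490 × 3.535 × 180 = 140.3 kN.
Base metal shear (6 mm plate): yield φR_n = 1.0×0.6×300×6×180 = 194.4 kN; rupture φR_n = 0.75×0.6×450×6×180 = 218.7 kN; take 194.4 kN (yield).
Governing: min(140.3, 194.4) = 140.3 kN → weld metal.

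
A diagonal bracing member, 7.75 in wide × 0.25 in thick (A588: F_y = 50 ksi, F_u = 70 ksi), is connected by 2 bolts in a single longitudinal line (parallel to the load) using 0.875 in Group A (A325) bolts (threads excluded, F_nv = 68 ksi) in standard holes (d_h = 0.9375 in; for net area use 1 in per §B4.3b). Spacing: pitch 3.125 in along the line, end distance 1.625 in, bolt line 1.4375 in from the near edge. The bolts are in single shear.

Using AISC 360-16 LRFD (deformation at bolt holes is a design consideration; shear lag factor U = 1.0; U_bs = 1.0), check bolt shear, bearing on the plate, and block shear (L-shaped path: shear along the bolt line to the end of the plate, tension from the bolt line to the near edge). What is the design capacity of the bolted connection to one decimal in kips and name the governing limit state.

Bolt shear: A_b = π(0.875)²/4 = 0.60132 in². φR_n = 0.75 × 68 × 0.60132 × 2 × 1 = 61.3 kips.
Bearing (0.25 in plate, F_u = 70 ksi): end bolts L_c = 1.625 − 0.9375/2 = 1.15625, R_n = min(1.2×1.15625×0.25×70, 2.4×0.875×0.25×70) = 24.281 kips/bolt; interior L_c = 3.125 − 0.9375 = 2.1875, R_n = 36.75 kips/bolt. φR_n = 0.75 × (1×24.281 + 1×36.75) = 45.8 kips.
Block shear: shear path 1×[1.625+1×3.125] = 1×4.75 in, A_gv = 1.1875, A_nv = 1×(4.75 − 1.5×1)×0.25 = 0.8125 in²; tension to near edge: (1.4375 − 0.5×1)×0.25 = 0.23438 in². R_n = min(0.6×70×0.8125, 0.6×50×1.1875) + 1.0×70×0.23438 = min(34.125, 35.625) + 16.407 = 50.532 kips. φR_n = 0.75 × 50.532 = 37.9 kips.
Governing: min(61.3, 45.8, 37.9) = 37.9 kips → block shear.

37.9 kips (block shear governs)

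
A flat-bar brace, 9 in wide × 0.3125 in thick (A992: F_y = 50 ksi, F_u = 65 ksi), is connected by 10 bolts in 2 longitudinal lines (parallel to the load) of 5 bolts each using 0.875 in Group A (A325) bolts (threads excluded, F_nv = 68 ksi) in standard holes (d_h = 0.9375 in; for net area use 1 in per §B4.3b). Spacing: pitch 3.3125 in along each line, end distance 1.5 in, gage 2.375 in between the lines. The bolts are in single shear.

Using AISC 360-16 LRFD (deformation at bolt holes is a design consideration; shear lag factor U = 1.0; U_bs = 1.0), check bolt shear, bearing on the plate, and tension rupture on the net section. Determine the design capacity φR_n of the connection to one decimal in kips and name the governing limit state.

106.6 kips (net-section rupture governs)

Bolt shear: A_b = π(0.875)²/4 = 0.60132 in². φR_n = 0.75 × 68 × 0.60132 × 10 × 1 = 306.7 kips.
Bearing (0.3125 in plate, F_u = 65 ksi): end bolts L_c = 1.5 − 0.9375/2 = 1.03125, R_n = min(1.2×1.03125×0.3125×65, 2.4×0.875×0.3125×65) = 25.137 kips/bolt; interior L_c = 3.3125 − 0.9375 = 2.375, R_n = 42.656 kips/bolt. φR_n = 0.75 × (2×25.137 + 8×42.656) = 293.6 kips.
Tension rupture (net): A_n = (9 − 2×1)×0.3125 = 2.1875 in² (U = 1.0, A_e = A_n). φR_n = 0.75 × 65 × 2.1875 = 106.6 kips.
Governing: min(306.7, 293.6, 106.6) = 106.6 kips → net-section rupture.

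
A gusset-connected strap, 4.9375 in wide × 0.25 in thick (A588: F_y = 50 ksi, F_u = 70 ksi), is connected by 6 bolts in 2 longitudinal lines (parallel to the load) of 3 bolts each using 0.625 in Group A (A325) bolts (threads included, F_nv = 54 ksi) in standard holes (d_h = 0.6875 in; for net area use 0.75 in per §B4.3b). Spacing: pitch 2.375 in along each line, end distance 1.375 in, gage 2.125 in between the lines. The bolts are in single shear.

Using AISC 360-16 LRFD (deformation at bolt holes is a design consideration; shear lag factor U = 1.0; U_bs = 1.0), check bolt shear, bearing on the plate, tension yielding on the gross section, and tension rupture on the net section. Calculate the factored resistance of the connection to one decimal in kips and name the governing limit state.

Bolt shear: A_b = π(0.625)²/4 = 0.3068 in². φR_n = 0.75 × 54 × 0.3068 × 6 × 1 = 74.6 kips.
Bearing (0.25 in plate, F_u = 70 ksi): end bolts L_c = 1.375 − 0.6875/2 = 1.03125, R_n = min(1.2×1.03125×0.25×70, 2.4×0.625×0.25×70) = 21.656 kips/bolt; interior L_c = 2.375 − 0.6875 = 1.6875, R_n = 26.25 kips/bolt. φR_n = 0.75 × (2×21.656 + 4×26.25) = 111.2 kips.
Tension yield (gross): A_g = 4.9375×0.25 = 1.2344 in². φR_n = 0.90 × 50 × 1.2344 = 55.5 kips.
Tension rupture (net): A_n = (4.9375 − 2×0.75)×0.25 = 0.85938 in² (U = 1.0, A_e = A_n). φR_n = 0.75 × 70 × 0.85938 = 45.1 kips.
Governing: min(74.6, 111.2, 55.5, 45.1) = 45.1 kips → net-section rupture.

45.1 kips (net-section rupture governs)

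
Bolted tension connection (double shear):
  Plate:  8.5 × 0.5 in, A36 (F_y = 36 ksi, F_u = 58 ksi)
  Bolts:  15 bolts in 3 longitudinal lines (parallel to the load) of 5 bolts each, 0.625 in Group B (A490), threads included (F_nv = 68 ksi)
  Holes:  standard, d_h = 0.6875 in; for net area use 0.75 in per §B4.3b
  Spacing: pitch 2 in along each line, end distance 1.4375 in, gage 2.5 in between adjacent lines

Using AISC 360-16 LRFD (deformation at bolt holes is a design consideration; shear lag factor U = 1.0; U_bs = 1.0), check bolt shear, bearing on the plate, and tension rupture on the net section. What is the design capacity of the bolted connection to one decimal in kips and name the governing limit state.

135.9 kips (net-section rupture governs)

Bolt shear: A_b = π(0.625)²/4 = 0.3068 in². φR_n = 0.75 × 68 × 0.3068 × 15 × 2 = 469.4 kips.
Bearing (0.5 in plate, F_u = 58 ksi): end bolts L_c = 1.4375 − 0.6875/2 = 1.09375, R_n = min(1.2×1.09375×0.5×58, 2.4×0.625×0.5×58) = 38.063 kips/bolt; interior L_c = 2 − 0.6875 = 1.3125, R_n = 43.5 kips/bolt. φR_n = 0.75 × (3×38.063 + 12×43.5) = 477.1 kips.
Tension rupture (net): A_n = (8.5 − 3×0.75)×0.5 = 3.125 in² (U = 1.0, A_e = A_n). φR_n = 0.75 × 58 × 3.125 = 135.9 kips.
Governing: min(469.4, 477.1, 135.9) = 135.9 kips → net-section rupture.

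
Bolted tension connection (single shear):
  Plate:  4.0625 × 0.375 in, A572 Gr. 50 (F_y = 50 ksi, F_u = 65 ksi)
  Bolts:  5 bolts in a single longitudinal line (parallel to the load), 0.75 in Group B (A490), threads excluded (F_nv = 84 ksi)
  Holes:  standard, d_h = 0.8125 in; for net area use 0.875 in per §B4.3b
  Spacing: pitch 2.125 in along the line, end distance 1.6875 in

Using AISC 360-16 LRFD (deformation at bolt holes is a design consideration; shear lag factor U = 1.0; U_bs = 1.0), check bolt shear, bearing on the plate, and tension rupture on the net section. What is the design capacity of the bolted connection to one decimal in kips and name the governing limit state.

Bolt shear: A_b = π(0.75)²/4 = 0.44179 in². φR_n = 0.75 × 84 × 0.44179 × 5 × 1 = 139.2 kips.
Bearing (0.375 in plate, F_u = 65 ksi): end bolts L_c = 1.6875 − 0.8125/2 = 1.28125, R_n = min(1.2×1.28125×0.375×65, 2.4×0.75×0.375×65) = 37.477 kips/bolt; interior L_c = 2.125 − 0.8125 = 1.3125, R_n = 38.391 kips/bolt. φR_n = 0.75 × (1×37.477 + 4×38.391) = 143.3 kips.
Tension rupture (net): A_n = (4.0625 − 1×0.875)×0.375 = 1.1953 in² (U = 1.0, A_e = A_n). φR_n = 0.75 × 65 × 1.1953 = 58.3 kips.
Governing: min(139.2, 143.3, 58.3) = 58.3 kips → net-section rupture.

58.3 kips (net-section rupture governs)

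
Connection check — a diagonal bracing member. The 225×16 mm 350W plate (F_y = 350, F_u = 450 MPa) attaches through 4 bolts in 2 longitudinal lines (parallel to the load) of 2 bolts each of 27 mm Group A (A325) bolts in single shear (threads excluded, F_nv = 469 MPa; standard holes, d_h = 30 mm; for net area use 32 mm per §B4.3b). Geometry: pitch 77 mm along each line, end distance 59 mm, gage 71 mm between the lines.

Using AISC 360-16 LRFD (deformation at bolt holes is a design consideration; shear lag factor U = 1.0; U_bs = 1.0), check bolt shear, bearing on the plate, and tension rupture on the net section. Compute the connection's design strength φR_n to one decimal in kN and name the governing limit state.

805.6 kN (bolt shear governs)

Bolt shear: A_b = π(27)²/4 = 572.56 mm². φR_n = 0.75 × 469 × 572.56 × 4 × 1 = 805.6 kN.
Bearing (16 mm plate, F_u = 450 MPa): end bolts L_c = 59 − 30/2 = 44, R_n = min(1.2×44×16×450, 2.4×27×16×450) = 380.16 kN/bolt; interior L_c = 77 − 30 = 47, R_n = 406.08 kN/bolt. φR_n = 0.75 × (2×380.16 + 2×406.08) = 1179.4 kN.
Tension rupture (net): A_n = (225 − 2×32)×16 = 2576 mm² (U = 1.0, A_e = A_n). φR_n = 0.75 × 450 × 2576 = 869.4 kN.
Governing: min(805.6, 1179.4, 869.4) = 805.6 kN → bolt shear.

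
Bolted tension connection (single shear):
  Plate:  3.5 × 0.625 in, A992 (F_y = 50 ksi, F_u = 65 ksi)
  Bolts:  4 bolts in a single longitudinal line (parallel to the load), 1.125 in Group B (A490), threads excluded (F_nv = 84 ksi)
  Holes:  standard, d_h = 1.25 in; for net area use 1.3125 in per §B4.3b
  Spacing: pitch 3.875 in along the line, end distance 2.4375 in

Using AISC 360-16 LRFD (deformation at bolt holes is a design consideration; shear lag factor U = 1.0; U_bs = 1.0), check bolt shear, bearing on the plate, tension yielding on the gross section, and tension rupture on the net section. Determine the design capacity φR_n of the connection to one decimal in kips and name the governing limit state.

66.7 kips (net-section rupture governs)

Bolt shear: A_b = π(1.125)²/4 = 0.99402 in². φR_n = 0.75 × 84 × 0.99402 × 4 × 1 = 250.5 kips.
Bearing (0.625 in plate, F_u = 65 ksi): end bolts L_c = 2.4375 − 1.25/2 = 1.8125, R_n = min(1.2×1.8125×0.625×65, 2.4×1.125×0.625×65) = 88.359 kips/bolt; interior L_c = 3.875 − 1.25 = 2.625, R_n = 109.69 kips/bolt. φR_n = 0.75 × (1×88.359 + 3×109.69) = 313.1 kips.
Tension yield (gross): A_g = 3.5×0.625 = 2.1875 in². φR_n = 0.90 × 50 × 2.1875 = 98.4 kips.
Tension rupture (net): A_n = (3.5 − 1×1.3125)×0.625 = 1.3672 in² (U = 1.0, A_e = A_n). φR_n = 0.75 × 65 × 1.3672 = 66.7 kips.
Governing: min(250.5, 313.1, 98.4, 66.7) = 66.7 kips → net-section rupture.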